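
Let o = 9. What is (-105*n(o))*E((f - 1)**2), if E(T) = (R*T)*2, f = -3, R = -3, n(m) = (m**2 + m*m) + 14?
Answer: 1774080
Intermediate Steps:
n(m) = 14 + 2*m**2 (n(m) = (m**2 + m**2) + 14 = 2*m**2 + 14 = 14 + 2*m**2)
E(T) = -6*T (E(T) = -3*T*2 = -6*T)
(-105*n(o))*E((f - 1)**2) = (-105*(14 + 2*9**2))*(-6*(-3 - 1)**2) = (-105*(14 + 2*81))*(-6*(-4)**2) = (-105*(14 + 162))*(-6*16) = -105*176*(-96) = -18480*(-96) = 1774080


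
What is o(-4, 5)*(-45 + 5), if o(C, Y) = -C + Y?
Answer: -360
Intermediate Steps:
o(C, Y) = Y - C
o(-4, 5)*(-45 + 5) = (5 - 1*(-4))*(-45 + 5) = (5 + 4)*(-40) = 9*(-40) = -360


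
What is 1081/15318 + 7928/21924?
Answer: 175291/405594 ≈ 0.43218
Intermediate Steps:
1081/15318 + 7928/21924 = 1081*(1/15318) + 7928*(1/21924) = 47/666 + 1982/5481 = 175291/405594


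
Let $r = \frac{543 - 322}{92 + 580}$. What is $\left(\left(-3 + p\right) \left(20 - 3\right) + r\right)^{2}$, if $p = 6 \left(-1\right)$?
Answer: $\frac{10525734025}{451584} \approx 23308.0$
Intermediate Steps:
$p = -6$
$r = \frac{221}{672} \approx 0.32887$
$\left(\left(-3 + p\right) \left(20 - 3\right) + r\right)^{2} = \left(\left(-3 - 6\right) \left(20 - 3\right) + \frac{221}{672}\right)^{2} = \left(\left(-9\right) 17 + \frac{221}{672}\right)^{2} = \left(-153 + \frac{221}{672}\right)^{2} = \left(- \frac{102595}{672}\right)^{2} = \frac{10525734025}{451584}$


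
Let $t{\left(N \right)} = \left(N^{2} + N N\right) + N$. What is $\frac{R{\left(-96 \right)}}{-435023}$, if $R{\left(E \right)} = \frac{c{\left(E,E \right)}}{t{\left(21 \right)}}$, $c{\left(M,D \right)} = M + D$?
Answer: $\frac{64}{130941923} \approx 4.8877 \cdot 10^{-7}$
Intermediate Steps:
$c{\left(M,D \right)} = D + M$
$t{\left(N \right)} = N + 2 N^{2}$ ($t{\left(N \right)} = \left(N^{2} + N^{2}\right) + N = 2 N^{2} + N = N + 2 N^{2}$)
$R{\left(E \right)} = \frac{2 E}{903}$ ($R{\left(E \right)} = \frac{E + E}{21 \left(1 + 2 \cdot 21\right)} = \frac{2 E}{21 \left(1 + 42\right)} = \frac{2 E}{21 \cdot 43} = \frac{2 E}{903}$)
$\frac{R{\left(-96 \right)}}{-435023} = \frac{\frac{2}{903} \left(-96\right)}{-435023} = \left(- \frac{64}{301}\right) \left(- \frac{1}{435023}\right) = \frac{64}{130941923}$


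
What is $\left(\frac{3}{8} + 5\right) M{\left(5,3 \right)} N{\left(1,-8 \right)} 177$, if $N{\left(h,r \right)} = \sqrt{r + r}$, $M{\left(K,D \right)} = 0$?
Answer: $0$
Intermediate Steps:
$N{\left(h,r \right)} = \sqrt{2} \sqrt{r}$ ($N{\left(h,r \right)} = \sqrt{2 r} = \sqrt{2} \sqrt{r}$)
$\left(\frac{3}{8} + 5\right) M{\left(5,3 \right)} N{\left(1,-8 \right)} 177 = \left(\frac{3}{8} + 5\right) 0 \sqrt{2} \sqrt{-8} \cdot 177 = \left(3 \cdot \frac{1}{8} + 5\right) 0 \sqrt{2} \cdot 2 i \sqrt{2} \cdot 177 = \left(\frac{3}{8} + 5\right) 0 \cdot 4 i 177 = \frac{43}{8} \cdot 0 \cdot 4 i 177 = 0 \cdot 4 i 177 = 0 \cdot 177 = 0$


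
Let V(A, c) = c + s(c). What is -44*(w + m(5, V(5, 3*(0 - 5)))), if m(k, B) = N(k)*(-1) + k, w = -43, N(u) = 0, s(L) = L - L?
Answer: 1672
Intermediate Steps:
s(L) = 0
V(A, c) = c (V(A, c) = c + 0 = c)
m(k, B) = k (m(k, B) = 0*(-1) + k = 0 + k = k)
-44*(w + m(5, V(5, 3*(0 - 5)))) = -44*(-43 + 5) = -44*(-38) = 1672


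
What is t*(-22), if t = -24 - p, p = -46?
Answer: -484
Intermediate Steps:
t = 22 (t = -24 - 1*(-46) = -24 + 46 = 22)
t*(-22) = 22*(-22) = -484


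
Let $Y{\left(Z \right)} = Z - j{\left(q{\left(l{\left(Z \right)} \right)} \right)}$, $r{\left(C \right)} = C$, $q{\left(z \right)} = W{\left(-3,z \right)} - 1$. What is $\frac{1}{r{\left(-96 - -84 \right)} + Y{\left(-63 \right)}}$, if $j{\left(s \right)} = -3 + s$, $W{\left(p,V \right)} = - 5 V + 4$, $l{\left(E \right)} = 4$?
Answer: $- \frac{1}{55} \approx -0.018182$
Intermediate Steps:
$W{\left(p,V \right)} = 4 - 5 V$
$q{\left(z \right)} = 3 - 5 z$ ($q{\left(z \right)} = \left(4 - 5 z\right) - 1 = 3 - 5 z$)
$Y{\left(Z \right)} = 20 + Z$ ($Y{\left(Z \right)} = Z - \left(-3 + \left(3 - 20\right)\right) = Z - \left(-3 - 17\right) = Z - -20 = Z + 20 = 20 + Z$)
$\frac{1}{r{\left(-96 - -84 \right)} + Y{\left(-63 \right)}} = \frac{1}{\left(-96 - -84\right) + \left(20 - 63\right)} = \frac{1}{\left(-96 + 84\right) - 43} = \frac{1}{-12 - 43} = \frac{1}{-55} = - \frac{1}{55}$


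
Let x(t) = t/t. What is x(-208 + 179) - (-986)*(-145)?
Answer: -142969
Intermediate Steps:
x(t) = 1
x(-208 + 179) - (-986)*(-145) = 1 - (-986)*(-145) = 1 - 1*142970 = 1 - 142970 = -142969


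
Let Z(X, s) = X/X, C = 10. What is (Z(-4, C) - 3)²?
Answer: 4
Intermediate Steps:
Z(X, s) = 1
(Z(-4, C) - 3)² = (1 - 3)² = (-2)² = 4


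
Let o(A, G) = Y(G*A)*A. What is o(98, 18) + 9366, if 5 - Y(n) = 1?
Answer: 9758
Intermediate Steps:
Y(n) = 4 (Y(n) = 5 - 1*1 = 5 - 1 = 4)
o(A, G) = 4*A
o(98, 18) + 9366 = 4*98 + 9366 = 392 + 9366 = 9758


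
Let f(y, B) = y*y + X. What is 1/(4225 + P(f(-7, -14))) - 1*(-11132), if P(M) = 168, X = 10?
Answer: 48902877/4393 ≈ 11132.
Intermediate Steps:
f(y, B) = 10 + y**2 (f(y, B) = y*y + 10 = y**2 + 10 = 10 + y**2)
1/(4225 + P(f(-7, -14))) - 1*(-11132) = 1/(4225 + 168) - 1*(-11132) = 1/4393 + 11132 = 48902877/4393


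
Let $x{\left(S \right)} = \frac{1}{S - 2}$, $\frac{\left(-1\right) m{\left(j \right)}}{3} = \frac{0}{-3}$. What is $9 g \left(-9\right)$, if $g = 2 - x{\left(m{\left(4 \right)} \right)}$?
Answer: $- \frac{405}{2} \approx -202.5$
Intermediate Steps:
$m{\left(j \right)} = 0$ ($m{\left(j \right)} = - 3 \frac{0}{-3} = - 3 \cdot 0 \left(- \frac{1}{3}\right) = \left(-3\right) 0 = 0$)
$x{\left(S \right)} = \frac{1}{-2 + S}$
$g = \frac{5}{2}$ ($g = 2 - \frac{1}{-2 + 0} = 2 - \frac{1}{-2} = 2 - - \frac{1}{2} = 2 + \frac{1}{2} = \frac{5}{2} \approx 2.5$)
$9 g \left(-9\right) = 9 \cdot \frac{5}{2} \left(-9\right) = \frac{45}{2} \left(-9\right) = - \frac{405}{2}$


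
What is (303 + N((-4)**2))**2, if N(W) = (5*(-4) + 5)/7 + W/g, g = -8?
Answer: 4376464/49 ≈ 89316.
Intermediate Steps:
N(W) = -15/7 - W/8 (N(W) = (5*(-4) + 5)/7 + W/(-8) = (-20 + 5)*(1/7) + W*(-1/8) = -15*1/7 - W/8 = -15/7 - W/8)
(303 + N((-4)**2))**2 = (303 + (-15/7 - 1/8*(-4)**2))**2 = (303 + (-15/7 - 1/8*16))**2 = (303 + (-15/7 - 2))**2 = (303 - 29/7)**2 = (2092/7)**2 = 4376464/49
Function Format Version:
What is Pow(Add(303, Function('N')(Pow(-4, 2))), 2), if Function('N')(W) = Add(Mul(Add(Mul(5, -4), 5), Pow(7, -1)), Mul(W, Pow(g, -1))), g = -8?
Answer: Rational(4376464, 49) ≈ 89316.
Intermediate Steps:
Function('N')(W) = Add(Rational(-15, 7), Mul(Rational(-1, 8), W)) (Function('N')(W) = Add(Mul(Add(Mul(5, -4), 5), Pow(7, -1)), Mul(W, Pow(-8, -1))) = Add(Mul(Add(-20, 5), Rational(1, 7)), Mul(W, Rational(-1, 8))) = Add(Mul(-15, Rational(1, 7)), Mul(Rational(-1, 8), W)) = Add(Rational(-15, 7), Mul(Rational(-1, 8), W)))
Pow(Add(303, Function('N')(Pow(-4, 2))), 2) = Pow(Add(303, Add(Rational(-15, 7), Mul(Rational(-1, 8), Pow(-4, 2)))), 2) = Pow(Add(303, Add(Rational(-15, 7), Mul(Rational(-1, 8), 16))), 2) = Pow(Add(303, Add(Rational(-15, 7), -2)), 2) = Pow(Add(303, Rational(-29, 7)), 2) = Pow(Rational(2092, 7), 2) = Rational(4376464, 49)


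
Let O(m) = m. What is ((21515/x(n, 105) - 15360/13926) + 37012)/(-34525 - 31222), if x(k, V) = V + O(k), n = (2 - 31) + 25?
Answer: -8726067807/15412477487 ≈ -0.56617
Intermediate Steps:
n = -4 (n = -29 + 25 = -4)
x(k, V) = V + k
((21515/x(n, 105) - 15360/13926) + 37012)/(-34525 - 31222) = ((21515/(105 - 4) - 15360/13926) + 37012)/(-34525 - 31222) = ((21515/101 - 15360*1/13926) + 37012)/(-65747) = ((21515*(1/101) - 2560/2321) + 37012)*(-1/65747) = ((21515/101 - 2560/2321) + 37012)*(-1/65747) = (49677755/234421 + 37012)*(-1/65747) = (8726067807/234421)*(-1/65747) = -8726067807/15412477487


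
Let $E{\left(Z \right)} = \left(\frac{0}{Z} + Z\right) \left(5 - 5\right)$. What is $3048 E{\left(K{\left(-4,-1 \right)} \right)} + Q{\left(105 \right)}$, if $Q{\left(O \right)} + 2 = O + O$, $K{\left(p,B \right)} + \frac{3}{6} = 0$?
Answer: $208$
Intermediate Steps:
$K{\left(p,B \right)} = - \frac{1}{2}$ ($K{\left(p,B \right)} = - \frac{1}{2} + 0 = - \frac{1}{2}$)
$E{\left(Z \right)} = 0$ ($E{\left(Z \right)} = \left(0 + Z\right) 0 = Z 0 = 0$)
$Q{\left(O \right)} = -2 + 2 O$ ($Q{\left(O \right)} = -2 + \left(O + O\right) = -2 + 2 O$)
$3048 E{\left(K{\left(-4,-1 \right)} \right)} + Q{\left(105 \right)} = 3048 \cdot 0 + \left(-2 + 2 \cdot 105\right) = 0 + \left(-2 + 210\right) = 0 + 208 = 208$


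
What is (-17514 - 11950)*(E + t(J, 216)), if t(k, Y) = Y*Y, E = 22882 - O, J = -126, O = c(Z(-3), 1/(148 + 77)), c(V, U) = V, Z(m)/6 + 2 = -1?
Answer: -2049397984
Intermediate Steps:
Z(m) = -18 (Z(m) = -12 + 6*(-1) = -12 - 6 = -18)
O = -18
E = 22900 (E = 22882 - 1*(-18) = 22882 + 18 = 22900)
t(k, Y) = Y²
(-17514 - 11950)*(E + t(J, 216)) = (-17514 - 11950)*(22900 + 216²) = -29464*(22900 + 46656) = -29464*69556 = -2049397984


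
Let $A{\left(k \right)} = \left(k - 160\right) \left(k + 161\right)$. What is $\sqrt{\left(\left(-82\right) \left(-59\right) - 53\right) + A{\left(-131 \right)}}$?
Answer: $i \sqrt{3945} \approx 62.809 i$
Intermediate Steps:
$A{\left(k \right)} = \left(-160 + k\right) \left(161 + k\right)$
$\sqrt{\left(\left(-82\right) \left(-59\right) - 53\right) + A{\left(-131 \right)}} = \sqrt{\left(\left(-82\right) \left(-59\right) - 53\right) - \left(25891 - 17161\right)} = \sqrt{\left(4838 - 53\right) - 8730} = \sqrt{4785 - 8730} = \sqrt{-3945} = i \sqrt{3945}$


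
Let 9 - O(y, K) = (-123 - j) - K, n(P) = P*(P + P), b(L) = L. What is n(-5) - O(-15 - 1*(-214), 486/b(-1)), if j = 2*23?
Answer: 358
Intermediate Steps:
j = 46
n(P) = 2*P² (n(P) = P*(2*P) = 2*P²)
O(y, K) = 178 + K (O(y, K) = 9 - ((-123 - 1*46) - K) = 9 - ((-123 - 46) - K) = 9 - (-169 - K) = 9 + (169 + K) = 178 + K)
n(-5) - O(-15 - 1*(-214), 486/b(-1)) = 2*(-5)² - (178 + 486/(-1)) = 2*25 - (178 + 486*(-1)) = 50 - (178 - 486) = 50 - 1*(-308) = 50 + 308 = 358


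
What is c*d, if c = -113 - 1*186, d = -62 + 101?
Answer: -11661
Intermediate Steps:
d = 39
c = -299 (c = -113 - 186 = -299)
c*d = -299*39 = -11661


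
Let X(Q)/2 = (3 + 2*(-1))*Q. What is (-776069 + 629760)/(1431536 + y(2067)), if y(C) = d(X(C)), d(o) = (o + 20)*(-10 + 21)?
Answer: -146309/1477230 ≈ -0.099043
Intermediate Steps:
X(Q) = 2*Q (X(Q) = 2*((3 + 2*(-1))*Q) = 2*((3 - 2)*Q) = 2*(1*Q) = 2*Q)
d(o) = 220 + 11*o (d(o) = (20 + o)*11 = 220 + 11*o)
y(C) = 220 + 22*C (y(C) = 220 + 11*(2*C) = 220 + 22*C)
(-776069 + 629760)/(1431536 + y(2067)) = (-776069 + 629760)/(1431536 + (220 + 22*2067)) = -146309/(1431536 + (220 + 45474)) = -146309/(1431536 + 45694) = -146309/1477230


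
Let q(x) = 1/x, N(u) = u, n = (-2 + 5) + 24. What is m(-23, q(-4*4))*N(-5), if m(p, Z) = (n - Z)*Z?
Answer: 2165/256 ≈ 8.4570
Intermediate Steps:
n = 27 (n = 3 + 24 = 27)
q(x) = 1/x
m(p, Z) = Z*(27 - Z) (m(p, Z) = (27 - Z)*Z = Z*(27 - Z))
m(-23, q(-4*4))*N(-5) = ((27 - 1/((-4*4)))/((-4*4)))*(-5) = ((27 - 1/(-16))/(-16))*(-5) = -(27 - 1*(-1/16))/16*(-5) = -(27 + 1/16)/16*(-5) = -1/16*433/16*(-5) = -433/256*(-5) = 2165/256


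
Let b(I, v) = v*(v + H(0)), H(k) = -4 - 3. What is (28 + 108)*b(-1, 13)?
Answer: 10608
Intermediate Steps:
H(k) = -7
b(I, v) = v*(-7 + v) (b(I, v) = v*(v - 7) = v*(-7 + v))
(28 + 108)*b(-1, 13) = (28 + 108)*(13*(-7 + 13)) = 136*(13*6) = 136*78 = 10608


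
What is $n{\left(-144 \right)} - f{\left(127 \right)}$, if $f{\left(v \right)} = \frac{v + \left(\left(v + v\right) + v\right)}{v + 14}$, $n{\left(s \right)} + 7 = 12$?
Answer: $\frac{197}{141} \approx 1.3972$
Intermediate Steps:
$n{\left(s \right)} = 5$ ($n{\left(s \right)} = -7 + 12 = 5$)
$f{\left(v \right)} = \frac{4 v}{14 + v}$ ($f{\left(v \right)} = \frac{v + \left(2 v + v\right)}{14 + v} = \frac{v + 3 v}{14 + v} = \frac{4 v}{14 + v}$)
$n{\left(-144 \right)} - f{\left(127 \right)} = 5 - 4 \cdot 127 \frac{1}{14 + 127} = 5 - 4 \cdot 127 \cdot \frac{1}{141} = 5 - \frac{508}{141} = \frac{197}{141}$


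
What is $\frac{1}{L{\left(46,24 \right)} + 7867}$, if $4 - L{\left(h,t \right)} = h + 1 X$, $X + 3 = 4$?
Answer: $\frac{1}{7824} \approx 0.00012781$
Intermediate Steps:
$X = 1$ ($X = -3 + 4 = 1$)
$L{\left(h,t \right)} = 3 - h$ ($L{\left(h,t \right)} = 4 - \left(h + 1 \cdot 1\right) = 4 - \left(h + 1\right) = 4 - \left(1 + h\right) = 3 - h$)
$\frac{1}{L{\left(46,24 \right)} + 7867} = \frac{1}{\left(3 - 46\right) + 7867} = \frac{1}{-43 + 7867} = \frac{1}{7824}$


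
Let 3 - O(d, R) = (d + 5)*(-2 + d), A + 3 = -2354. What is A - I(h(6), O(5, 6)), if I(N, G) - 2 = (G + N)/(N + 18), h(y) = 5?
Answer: -54235/23 ≈ -2358.0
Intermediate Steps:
A = -2357 (A = -3 - 2354 = -2357)
O(d, R) = 3 - (-2 + d)*(5 + d) (O(d, R) = 3 - (d + 5)*(-2 + d) = 3 - (5 + d)*(-2 + d) = 3 - (-2 + d)*(5 + d))
I(N, G) = 2 + (G + N)/(18 + N) (I(N, G) = 2 + (G + N)/(N + 18) = 2 + (G + N)/(18 + N))
A - I(h(6), O(5, 6)) = -2357 - (36 + (13 - 1*5² - 3*5) + 3*5)/(18 + 5) = -2357 - (36 + (13 - 1*25 - 15) + 15)/23 = -2357 - (36 + (13 - 25 - 15) + 15)/23 = -2357 - (36 - 27 + 15)/23 = -2357 - 24/23 = -54235/23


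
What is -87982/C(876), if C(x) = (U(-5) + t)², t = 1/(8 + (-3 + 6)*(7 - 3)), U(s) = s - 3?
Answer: -35192800/25281 ≈ -1392.1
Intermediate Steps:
U(s) = -3 + s
t = 1/20 (t = 1/(8 + 3*4) = 1/(8 + 12) = 1/20 ≈ 0.050000)
C(x) = 25281/400 (C(x) = ((-3 - 5) + 1/20)² = (-8 + 1/20)² = (-159/20)² = 25281/400)
-87982/C(876) = -87982/25281/400 = -87982*400/25281 = -35192800/25281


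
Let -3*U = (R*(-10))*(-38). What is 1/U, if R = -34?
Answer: 3/12920 ≈ 0.00023220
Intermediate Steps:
U = 12920/3 (U = -(-34*(-10))*(-38)/3 = -340*(-38)/3 = -⅓*(-12920) = 12920/3 ≈ 4306.7)
1/U = 1/(12920/3) = 3/12920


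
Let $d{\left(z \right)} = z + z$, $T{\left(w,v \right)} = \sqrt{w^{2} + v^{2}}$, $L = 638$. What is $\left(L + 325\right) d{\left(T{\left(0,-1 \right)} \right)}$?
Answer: $1926$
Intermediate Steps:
$T{\left(w,v \right)} = \sqrt{v^{2} + w^{2}}$
$d{\left(z \right)} = 2 z$
$\left(L + 325\right) d{\left(T{\left(0,-1 \right)} \right)} = \left(638 + 325\right) 2 \sqrt{\left(-1\right)^{2} + 0^{2}} = 963 \cdot 2 \sqrt{1 + 0} = 963 \cdot 2 \sqrt{1} = 963 \cdot 2 \cdot 1 = 963 \cdot 2 = 1926$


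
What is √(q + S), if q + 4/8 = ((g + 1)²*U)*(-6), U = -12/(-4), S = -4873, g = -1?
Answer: 57*I*√6/2 ≈ 69.81*I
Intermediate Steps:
U = 3 (U = -12*(-¼) = 3)
q = -½ (q = -½ + ((-1 + 1)²*3)*(-6) = -½ + (0²*3)*(-6) = -½ + (0*3)*(-6) = -½ + 0*(-6) = -½ + 0 = -½ ≈ -0.50000)
√(q + S) = √(-½ - 4873) = √(-9747/2) = 57*I*√6/2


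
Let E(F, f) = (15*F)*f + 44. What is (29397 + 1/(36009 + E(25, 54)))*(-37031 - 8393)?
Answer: -75183047199808/56303 ≈ -1.3353e+9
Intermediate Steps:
E(F, f) = 44 + 15*F*f (E(F, f) = 15*F*f + 44 = 44 + 15*F*f)
(29397 + 1/(36009 + E(25, 54)))*(-37031 - 8393) = (29397 + 1/(36009 + (44 + 15*25*54)))*(-37031 - 8393) = (29397 + 1/(36009 + (44 + 20250)))*(-45424) = (29397 + 1/(36009 + 20294))*(-45424) = (29397 + 1/56303)*(-45424) = (1655139292/56303)*(-45424) = -75183047199808/56303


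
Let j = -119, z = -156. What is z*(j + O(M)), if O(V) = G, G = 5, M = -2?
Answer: 17784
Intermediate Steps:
O(V) = 5
z*(j + O(M)) = -156*(-119 + 5) = -156*(-114) = 17784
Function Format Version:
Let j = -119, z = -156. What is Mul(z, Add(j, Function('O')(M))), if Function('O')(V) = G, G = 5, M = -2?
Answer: 17784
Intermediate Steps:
Function('O')(V) = 5
Mul(z, Add(j, Function('O')(M))) = Mul(-156, Add(-119, 5)) = Mul(-156, -114) = 17784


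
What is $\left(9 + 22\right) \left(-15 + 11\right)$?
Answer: $-124$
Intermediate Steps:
$\left(9 + 22\right) \left(-15 + 11\right) = 31 \left(-4\right) = -124$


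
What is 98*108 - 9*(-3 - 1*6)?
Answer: 10665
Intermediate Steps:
98*108 - 9*(-3 - 1*6) = 10584 - 9*(-3 - 6) = 10584 - 9*(-9) = 10584 + 81 = 10665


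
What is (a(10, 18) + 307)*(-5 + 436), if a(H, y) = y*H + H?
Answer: 214207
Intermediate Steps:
a(H, y) = H + H*y (a(H, y) = H*y + H = H + H*y)
(a(10, 18) + 307)*(-5 + 436) = (10*(1 + 18) + 307)*(-5 + 436) = (10*19 + 307)*431 = (190 + 307)*431 = 497*431 = 214207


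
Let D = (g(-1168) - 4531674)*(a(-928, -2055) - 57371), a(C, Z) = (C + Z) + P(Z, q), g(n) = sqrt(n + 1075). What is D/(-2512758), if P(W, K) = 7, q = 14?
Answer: -45578821813/418793 + 60347*I*sqrt(93)/2512758 ≈ -1.0883e+5 + 0.2316*I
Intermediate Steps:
g(n) = sqrt(1075 + n)
a(C, Z) = 7 + C + Z (a(C, Z) = (C + Z) + 7 = 7 + C + Z)
D = 273472930878 - 60347*I*sqrt(93) (D = (sqrt(1075 - 1168) - 4531674)*((7 - 928 - 2055) - 57371) = (sqrt(-93) - 4531674)*(-2976 - 57371) = (I*sqrt(93) - 4531674)*(-60347) = (-4531674 + I*sqrt(93))*(-60347) = 273472930878 - 60347*I*sqrt(93) ≈ 2.7347e+11 - 5.8197e+5*I)
D/(-2512758) = (273472930878 - 60347*I*sqrt(93))/(-2512758) = (273472930878 - 60347*I*sqrt(93))*(-1/2512758) = -45578821813/418793 + 60347*I*sqrt(93)/2512758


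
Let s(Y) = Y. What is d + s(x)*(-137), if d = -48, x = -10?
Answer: 1322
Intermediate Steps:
d + s(x)*(-137) = -48 - 10*(-137) = -48 + 1370 = 1322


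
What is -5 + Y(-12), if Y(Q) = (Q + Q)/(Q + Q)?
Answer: -4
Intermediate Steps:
Y(Q) = 1 (Y(Q) = (2*Q)/((2*Q)) = (2*Q)*(1/(2*Q)) = 1)
-5 + Y(-12) = -5 + 1 = -4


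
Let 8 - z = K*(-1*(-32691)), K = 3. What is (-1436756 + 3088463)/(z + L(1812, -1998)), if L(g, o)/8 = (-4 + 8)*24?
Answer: -1651707/97297 ≈ -16.976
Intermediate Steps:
z = -98065 (z = 8 - 3*(-1*(-32691)) = 8 - 3*32691 = 8 - 1*98073 = 8 - 98073 = -98065)
L(g, o) = 768 (L(g, o) = 8*((-4 + 8)*24) = 8*(4*24) = 8*96 = 768)
(-1436756 + 3088463)/(z + L(1812, -1998)) = (-1436756 + 3088463)/(-98065 + 768) = 1651707/(-97297) = 1651707*(-1/97297) = -1651707/97297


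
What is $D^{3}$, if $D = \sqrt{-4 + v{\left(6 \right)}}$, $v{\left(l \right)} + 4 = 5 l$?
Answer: $22 \sqrt{22} \approx 103.19$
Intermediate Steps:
$v{\left(l \right)} = -4 + 5 l$
$D = \sqrt{22}$ ($D = \sqrt{-4 + \left(-4 + 5 \cdot 6\right)} = \sqrt{-4 + \left(-4 + 30\right)} = \sqrt{-4 + 26} = \sqrt{22} \approx 4.6904$)
$D^{3} = \left(\sqrt{22}\right)^{3} = 22 \sqrt{22}$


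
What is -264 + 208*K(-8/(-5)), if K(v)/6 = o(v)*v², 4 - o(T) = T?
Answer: 925464/125 ≈ 7403.7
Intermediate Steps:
o(T) = 4 - T
K(v) = 6*v²*(4 - v) (K(v) = 6*((4 - v)*v²) = 6*(v²*(4 - v)) = 6*v²*(4 - v))
-264 + 208*K(-8/(-5)) = -264 + 208*(6*(-8/(-5))²*(4 - (-8)/(-5))) = -264 + 208*(6*(-8*(-⅕))²*(4 - (-8)*(-1)/5)) = -264 + 208*(6*(8/5)²*(4 - 1*8/5)) = -264 + 208*(6*(64/25)*(4 - 8/5)) = -264 + 208*(6*(64/25)*(12/5)) = -264 + 208*(4608/125) = -264 + 958464/125 = 925464/125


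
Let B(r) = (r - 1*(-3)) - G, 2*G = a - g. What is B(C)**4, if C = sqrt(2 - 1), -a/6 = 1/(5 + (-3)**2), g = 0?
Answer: 12117361/38416 ≈ 315.42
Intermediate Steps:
a = -3/7 (a = -6/(5 + (-3)**2) = -6/(5 + 9) = -6/14 = -6*1/14 = -3/7 ≈ -0.42857)
G = -3/14 (G = (-3/7 - 1*0)/2 = (-3/7 + 0)/2 = (1/2)*(-3/7) = -3/14 ≈ -0.21429)
C = 1 (C = sqrt(1) = 1)
B(r) = 45/14 + r (B(r) = (r - 1*(-3)) - 1*(-3/14) = (r + 3) + 3/14 = (3 + r) + 3/14 = 45/14 + r)
B(C)**4 = (45/14 + 1)**4 = (59/14)**4 = 12117361/38416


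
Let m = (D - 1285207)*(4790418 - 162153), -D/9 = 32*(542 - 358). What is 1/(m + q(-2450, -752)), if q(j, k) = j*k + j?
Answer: -1/6193537754785 ≈ -1.6146e-13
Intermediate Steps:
D = -52992 (D = -288*(542 - 358) = -288*184 = -9*5888 = -52992)
q(j, k) = j + j*k
m = -6193539594735 (m = (-52992 - 1285207)*(4790418 - 162153) = -1338199*4628265 = -6193539594735)
1/(m + q(-2450, -752)) = 1/(-6193539594735 - 2450*(1 - 752)) = 1/(-6193539594735 - 2450*(-751)) = 1/(-6193539594735 + 1839950) = 1/(-6193537754785) = -1/6193537754785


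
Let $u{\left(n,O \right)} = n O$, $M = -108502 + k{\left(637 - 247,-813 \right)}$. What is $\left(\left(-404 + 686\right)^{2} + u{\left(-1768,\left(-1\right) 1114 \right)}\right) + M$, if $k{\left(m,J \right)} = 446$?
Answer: $1941020$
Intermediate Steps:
$M = -108056$ ($M = -108502 + 446 = -108056$)
$u{\left(n,O \right)} = O n$
$\left(\left(-404 + 686\right)^{2} + u{\left(-1768,\left(-1\right) 1114 \right)}\right) + M = \left(\left(-404 + 686\right)^{2} + \left(-1\right) 1114 \left(-1768\right)\right) - 108056 = \left(282^{2} - -1969552\right) - 108056 = \left(79524 + 1969552\right) - 108056 = 2049076 - 108056 = 1941020$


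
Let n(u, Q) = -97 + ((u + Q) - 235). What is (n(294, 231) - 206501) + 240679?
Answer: 34371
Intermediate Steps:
n(u, Q) = -332 + Q + u (n(u, Q) = -97 + ((Q + u) - 235) = -97 + (-235 + Q + u) = -332 + Q + u)
(n(294, 231) - 206501) + 240679 = ((-332 + 231 + 294) - 206501) + 240679 = (193 - 206501) + 240679 = -206308 + 240679 = 34371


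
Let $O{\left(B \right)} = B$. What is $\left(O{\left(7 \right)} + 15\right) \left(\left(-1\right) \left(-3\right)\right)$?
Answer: $66$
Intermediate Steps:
$\left(O{\left(7 \right)} + 15\right) \left(\left(-1\right) \left(-3\right)\right) = \left(7 + 15\right) \left(\left(-1\right) \left(-3\right)\right) = 22 \cdot 3 = 66$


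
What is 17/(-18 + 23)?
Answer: 17/5 ≈ 3.4000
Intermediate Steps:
17/(-18 + 23) = 17/5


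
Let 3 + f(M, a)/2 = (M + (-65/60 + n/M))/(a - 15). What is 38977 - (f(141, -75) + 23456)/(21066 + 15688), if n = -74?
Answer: 36357794417657/932816520 ≈ 38976.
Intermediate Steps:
f(M, a) = -6 + 2*(-13/12 + M - 74/M)/(-15 + a) (f(M, a) = -6 + 2*((M + (-65/60 - 74/M))/(a - 15)) = -6 + 2*((M + (-65*1/60 - 74/M))/(-15 + a)) = -6 + 2*((M + (-13/12 - 74/M))/(-15 + a)) = -6 + 2*((-13/12 + M - 74/M)/(-15 + a)) = -6 + 2*(-13/12 + M - 74/M)/(-15 + a))
38977 - (f(141, -75) + 23456)/(21066 + 15688) = 38977 - ((⅙)*(-888 + 12*141² + 527*141 - 36*141*(-75))/(141*(-15 - 75)) + 23456)/(21066 + 15688) = 38977 - ((⅙)*(1/141)*(-888 + 12*19881 + 74307 + 380700)/(-90) + 23456)/36754 = 38977 - ((⅙)*(1/141)*(-1/90)*(-888 + 238572 + 74307 + 380700) + 23456)/36754 = 38977 - ((⅙)*(1/141)*(-1/90)*692691 + 23456)/36754 = 38977 - (-230897/25380 + 23456)/36754 = 38977 - 595082383/(25380*36754) = 38977 - 1*595082383/932816520 = 38977 - 595082383/932816520 = 36357794417657/932816520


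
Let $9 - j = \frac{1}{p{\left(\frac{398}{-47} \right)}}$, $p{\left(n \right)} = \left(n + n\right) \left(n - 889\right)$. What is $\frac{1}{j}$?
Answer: $\frac{33576076}{302182475} \approx 0.11111$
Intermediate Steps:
$p{\left(n \right)} = 2 n \left(-889 + n\right)$
$j = \frac{302182475}{33576076}$ ($j = 9 - \frac{1}{2 \frac{398}{-47} \left(-889 + \frac{398}{-47}\right)} = 9 - \frac{1}{2 \cdot 398 \left(- \frac{1}{47}\right) \left(-889 + 398 \left(- \frac{1}{47}\right)\right)} = 9 - \frac{1}{2 \left(- \frac{398}{47}\right) \left(-889 - \frac{398}{47}\right)} = 9 - \frac{1}{2 \left(- \frac{398}{47}\right) \left(- \frac{42181}{47}\right)} = 9 - \frac{1}{\frac{33576076}{2209}} = 9 - \frac{2209}{33576076} = \frac{302182475}{33576076} \approx 8.9999$)
$\frac{1}{j} = \frac{1}{\frac{302182475}{33576076}} = \frac{33576076}{302182475}$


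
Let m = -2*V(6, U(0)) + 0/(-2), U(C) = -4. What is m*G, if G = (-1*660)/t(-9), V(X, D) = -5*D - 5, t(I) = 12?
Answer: 1650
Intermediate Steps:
V(X, D) = -5 - 5*D
m = -30 (m = -2*(-5 - 5*(-4)) + 0/(-2) = -2*(-5 + 20) + 0*(-½) = -2*15 + 0 = -30 + 0 = -30)
G = -55 (G = -1*660/12 = -660*1/12 = -55)
m*G = -30*(-55) = 1650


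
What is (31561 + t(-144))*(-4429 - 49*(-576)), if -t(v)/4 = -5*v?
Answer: 682464395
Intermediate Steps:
t(v) = 20*v (t(v) = -(-20)*v = 20*v)
(31561 + t(-144))*(-4429 - 49*(-576)) = (31561 + 20*(-144))*(-4429 - 49*(-576)) = (31561 - 2880)*(-4429 + 28224) = 28681*23795 = 682464395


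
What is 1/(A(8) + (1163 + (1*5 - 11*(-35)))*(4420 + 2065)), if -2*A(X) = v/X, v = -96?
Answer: 1/10071211 ≈ 9.9293e-8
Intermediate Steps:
A(X) = 48/X (A(X) = -(-48)/X = 48/X)
1/(A(8) + (1163 + (1*5 - 11*(-35)))*(4420 + 2065)) = 1/(48/8 + (1163 + (1*5 - 11*(-35)))*(4420 + 2065)) = 1/(48*(⅛) + (1163 + (5 + 385))*6485) = 1/(6 + (1163 + 390)*6485) = 1/(6 + 1553*6485) = 1/(6 + 10071205) = 1/10071211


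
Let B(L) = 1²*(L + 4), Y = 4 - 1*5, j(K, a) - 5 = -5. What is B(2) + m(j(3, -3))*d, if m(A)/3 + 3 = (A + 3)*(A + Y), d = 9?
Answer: -156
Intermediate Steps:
j(K, a) = 0 (j(K, a) = 5 - 5 = 0)
Y = -1 (Y = 4 - 5 = -1)
B(L) = 4 + L (B(L) = 1*(4 + L) = 4 + L)
m(A) = -9 + 3*(-1 + A)*(3 + A) (m(A) = -9 + 3*((A + 3)*(A - 1)) = -9 + 3*((3 + A)*(-1 + A)) = -9 + 3*((-1 + A)*(3 + A)) = -9 + 3*(-1 + A)*(3 + A))
B(2) + m(j(3, -3))*d = (4 + 2) + (-18 + 3*0² + 6*0)*9 = 6 + (-18 + 3*0 + 0)*9 = 6 + (-18 + 0 + 0)*9 = 6 - 18*9 = 6 - 162 = -156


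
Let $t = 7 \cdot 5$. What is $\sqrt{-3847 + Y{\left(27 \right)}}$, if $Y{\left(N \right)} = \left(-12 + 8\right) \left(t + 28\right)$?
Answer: $i \sqrt{4099} \approx 64.023 i$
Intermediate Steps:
$t = 35$
$Y{\left(N \right)} = -252$ ($Y{\left(N \right)} = \left(-12 + 8\right) \left(35 + 28\right) = \left(-4\right) 63 = -252$)
$\sqrt{-3847 + Y{\left(27 \right)}} = \sqrt{-3847 - 252} = \sqrt{-4099} = i \sqrt{4099}$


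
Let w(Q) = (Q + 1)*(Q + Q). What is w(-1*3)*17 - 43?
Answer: 161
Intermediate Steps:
w(Q) = 2*Q*(1 + Q) (w(Q) = (1 + Q)*(2*Q) = 2*Q*(1 + Q))
w(-1*3)*17 - 43 = (2*(-1*3)*(1 - 1*3))*17 - 43 = (2*(-3)*(1 - 3))*17 - 43 = (2*(-3)*(-2))*17 - 43 = 12*17 - 43 = 204 - 43 = 161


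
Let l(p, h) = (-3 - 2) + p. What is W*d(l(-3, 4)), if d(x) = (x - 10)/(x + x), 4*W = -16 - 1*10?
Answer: -117/16 ≈ -7.3125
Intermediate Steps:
W = -13/2 (W = (-16 - 1*10)/4 = (-16 - 10)/4 = (1/4)*(-26) = -13/2 ≈ -6.5000)
l(p, h) = -5 + p
d(x) = (-10 + x)/(2*x) (d(x) = (-10 + x)/((2*x)) = (-10 + x)*(1/(2*x)) = (-10 + x)/(2*x))
W*d(l(-3, 4)) = -13*(-10 + (-5 - 3))/(4*(-5 - 3)) = -13*(-10 - 8)/(4*(-8)) = -13*(-1)*(-18)/(4*8) = -13/2*9/8 = -117/16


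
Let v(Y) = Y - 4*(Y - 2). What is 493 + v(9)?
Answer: 474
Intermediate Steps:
v(Y) = 8 - 3*Y (v(Y) = Y - 4*(-2 + Y) = Y + (8 - 4*Y) = 8 - 3*Y)
493 + v(9) = 493 + (8 - 3*9) = 493 + (8 - 27) = 493 - 19 = 474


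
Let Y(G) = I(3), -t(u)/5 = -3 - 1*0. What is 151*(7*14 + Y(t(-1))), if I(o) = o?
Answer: 15251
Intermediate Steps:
t(u) = 15 (t(u) = -5*(-3 - 1*0) = -5*(-3 + 0) = -5*(-3) = 15)
Y(G) = 3
151*(7*14 + Y(t(-1))) = 151*(7*14 + 3) = 151*(98 + 3) = 151*101 = 15251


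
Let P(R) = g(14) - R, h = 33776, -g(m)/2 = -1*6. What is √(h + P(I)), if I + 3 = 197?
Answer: √33594 ≈ 183.29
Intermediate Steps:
I = 194 (I = -3 + 197 = 194)
g(m) = 12 (g(m) = -(-2)*6 = -2*(-6) = 12)
P(R) = 12 - R
√(h + P(I)) = √(33776 + (12 - 1*194)) = √(33776 + (12 - 194)) = √(33776 - 182) = √33594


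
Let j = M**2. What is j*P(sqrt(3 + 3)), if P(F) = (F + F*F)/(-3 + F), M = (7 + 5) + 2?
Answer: -1568 - 588*sqrt(6) ≈ -3008.3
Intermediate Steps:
M = 14 (M = 12 + 2 = 14)
j = 196 (j = 14**2 = 196)
P(F) = (F + F**2)/(-3 + F)
j*P(sqrt(3 + 3)) = 196*(sqrt(3 + 3)*(1 + sqrt(3 + 3))/(-3 + sqrt(3 + 3))) = 196*(sqrt(6)*(1 + sqrt(6))/(-3 + sqrt(6))) = 196*sqrt(6)*(1 + sqrt(6))/(-3 + sqrt(6))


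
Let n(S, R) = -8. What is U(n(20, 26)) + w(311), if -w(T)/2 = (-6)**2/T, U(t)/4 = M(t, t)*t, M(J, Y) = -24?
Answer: 238776/311 ≈ 767.77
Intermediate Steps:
U(t) = -96*t (U(t) = 4*(-24*t) = -96*t)
w(T) = -72/T (w(T) = -2*(-6)**2/T = -72/T)
U(n(20, 26)) + w(311) = -96*(-8) - 72/311 = 768 - 72*1/311 = 768 - 72/311 = 238776/311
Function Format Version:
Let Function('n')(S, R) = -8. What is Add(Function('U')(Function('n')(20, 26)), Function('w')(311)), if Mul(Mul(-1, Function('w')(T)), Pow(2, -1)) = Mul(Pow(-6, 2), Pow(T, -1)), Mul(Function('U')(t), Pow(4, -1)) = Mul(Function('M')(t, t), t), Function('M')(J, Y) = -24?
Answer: Rational(238776, 311) ≈ 767.77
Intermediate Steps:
Function('U')(t) = Mul(-96, t) (Function('U')(t) = Mul(4, Mul(-24, t)) = Mul(-96, t))
Function('w')(T) = Mul(-72, Pow(T, -1)) (Function('w')(T) = Mul(-2, Mul(Pow(-6, 2), Pow(T, -1))) = Mul(-2, Mul(36, Pow(T, -1))) = Mul(-72, Pow(T, -1)))
Add(Function('U')(Function('n')(20, 26)), Function('w')(311)) = Add(Mul(-96, -8), Mul(-72, Pow(311, -1))) = Add(768, Mul(-72, Rational(1, 311))) = Add(768, Rational(-72, 311)) = Rational(238776, 311)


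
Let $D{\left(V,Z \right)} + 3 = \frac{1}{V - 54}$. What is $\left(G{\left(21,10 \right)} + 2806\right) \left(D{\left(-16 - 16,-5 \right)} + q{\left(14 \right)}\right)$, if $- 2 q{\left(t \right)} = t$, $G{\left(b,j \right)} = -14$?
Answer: $- \frac{1201956}{43} \approx -27952.0$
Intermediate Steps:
$D{\left(V,Z \right)} = -3 + \frac{1}{-54 + V}$ ($D{\left(V,Z \right)} = -3 + \frac{1}{V - 54} = -3 + \frac{1}{-54 + V}$)
$q{\left(t \right)} = - \frac{t}{2}$
$\left(G{\left(21,10 \right)} + 2806\right) \left(D{\left(-16 - 16,-5 \right)} + q{\left(14 \right)}\right) = \left(-14 + 2806\right) \left(\frac{163 - 3 \left(-16 - 16\right)}{-54 - 32} - 7\right) = 2792 \left(\frac{163 - -96}{-54 - 32} - 7\right) = 2792 \left(\frac{163 + 96}{-86} - 7\right) = 2792 \left(\left(- \frac{1}{86}\right) 259 - 7\right) = 2792 \left(- \frac{259}{86} - 7\right) = 2792 \left(- \frac{861}{86}\right) = - \frac{1201956}{43}$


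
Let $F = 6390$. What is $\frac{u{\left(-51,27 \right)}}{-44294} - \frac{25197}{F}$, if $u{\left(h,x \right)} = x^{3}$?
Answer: $- \frac{103487524}{23586555} \approx -4.3876$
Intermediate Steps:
$\frac{u{\left(-51,27 \right)}}{-44294} - \frac{25197}{F} = \frac{27^{3}}{-44294} - \frac{25197}{6390} = 19683 \left(- \frac{1}{44294}\right) - \frac{8399}{2130} = - \frac{19683}{44294} - \frac{8399}{2130} = - \frac{103487524}{23586555}$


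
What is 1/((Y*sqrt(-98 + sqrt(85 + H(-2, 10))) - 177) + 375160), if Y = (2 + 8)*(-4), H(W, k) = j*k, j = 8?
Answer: 1/(374983 - 40*I*sqrt(98 - sqrt(165))) ≈ 2.6668e-6 + 2.63e-9*I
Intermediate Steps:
H(W, k) = 8*k
Y = -40 (Y = 10*(-4) = -40)
1/((Y*sqrt(-98 + sqrt(85 + H(-2, 10))) - 177) + 375160) = 1/((-40*sqrt(-98 + sqrt(85 + 8*10)) - 177) + 375160) = 1/((-40*sqrt(-98 + sqrt(85 + 80)) - 177) + 375160) = 1/((-40*sqrt(-98 + sqrt(165)) - 177) + 375160) = 1/((-177 - 40*sqrt(-98 + sqrt(165))) + 375160) = 1/(374983 - 40*sqrt(-98 + sqrt(165)))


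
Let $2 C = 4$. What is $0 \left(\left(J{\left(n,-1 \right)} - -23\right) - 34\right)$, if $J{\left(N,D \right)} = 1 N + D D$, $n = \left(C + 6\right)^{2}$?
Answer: $0$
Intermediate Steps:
$C = 2$ ($C = \frac{1}{2} \cdot 4 = 2$)
$n = 64$ ($n = \left(2 + 6\right)^{2} = 8^{2} = 64$)
$J{\left(N,D \right)} = N + D^{2}$
$0 \left(\left(J{\left(n,-1 \right)} - -23\right) - 34\right) = 0 \left(\left(\left(64 + \left(-1\right)^{2}\right) - -23\right) - 34\right) = 0 \left(\left(\left(64 + 1\right) + 23\right) - 34\right) = 0 \left(\left(65 + 23\right) - 34\right) = 0 \left(88 - 34\right) = 0 \cdot 54 = 0$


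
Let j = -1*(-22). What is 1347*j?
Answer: 29634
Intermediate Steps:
j = 22
1347*j = 1347*22 = 29634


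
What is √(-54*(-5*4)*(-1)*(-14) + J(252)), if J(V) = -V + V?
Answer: 12*√105 ≈ 122.96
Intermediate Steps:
J(V) = 0
√(-54*(-5*4)*(-1)*(-14) + J(252)) = √(-54*(-5*4)*(-1)*(-14) + 0) = √(-(-1080)*(-1)*(-14) + 0) = √(-54*20*(-14) + 0) = √(-1080*(-14) + 0) = √(15120 + 0) = √15120 = 12*√105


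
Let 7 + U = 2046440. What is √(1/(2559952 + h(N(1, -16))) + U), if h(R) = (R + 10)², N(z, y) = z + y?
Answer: √13411262321935043034/2559977 ≈ 1430.5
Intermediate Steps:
U = 2046433 (U = -7 + 2046440 = 2046433)
N(z, y) = y + z
h(R) = (10 + R)²
√(1/(2559952 + h(N(1, -16))) + U) = √(1/(2559952 + (10 + (-16 + 1))²) + 2046433) = √(1/(2559952 + (10 - 15)²) + 2046433) = √(1/(2559952 + (-5)²) + 2046433) = √(1/(2559952 + 25) + 2046433) = √(1/2559977 + 2046433) = √(5238821412042/2559977) = √13411262321935043034/2559977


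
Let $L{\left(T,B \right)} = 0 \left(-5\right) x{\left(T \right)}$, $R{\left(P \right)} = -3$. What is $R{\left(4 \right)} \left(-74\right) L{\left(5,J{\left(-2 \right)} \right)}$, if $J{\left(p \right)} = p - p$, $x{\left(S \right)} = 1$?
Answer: $0$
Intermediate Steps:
$J{\left(p \right)} = 0$
$L{\left(T,B \right)} = 0$ ($L{\left(T,B \right)} = 0 \left(-5\right) 1 = 0 \cdot 1 = 0$)
$R{\left(4 \right)} \left(-74\right) L{\left(5,J{\left(-2 \right)} \right)} = \left(-3\right) \left(-74\right) 0 = 222 \cdot 0 = 0$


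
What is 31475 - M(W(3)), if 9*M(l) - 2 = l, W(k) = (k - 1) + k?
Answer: 283268/9 ≈ 31474.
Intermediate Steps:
W(k) = -1 + 2*k (W(k) = (-1 + k) + k = -1 + 2*k)
M(l) = 2/9 + l/9
31475 - M(W(3)) = 31475 - (2/9 + (-1 + 2*3)/9) = 31475 - (2/9 + (-1 + 6)/9) = 31475 - (2/9 + (⅑)*5) = 31475 - (2/9 + 5/9) = 31475 - 1*7/9 = 31475 - 7/9 = 283268/9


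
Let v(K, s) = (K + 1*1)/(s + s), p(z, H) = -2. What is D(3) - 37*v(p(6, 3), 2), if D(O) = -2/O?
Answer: 103/12 ≈ 8.5833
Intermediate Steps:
v(K, s) = (1 + K)/(2*s) (v(K, s) = (K + 1)/((2*s)) = (1 + K)*(1/(2*s)) = (1 + K)/(2*s))
D(3) - 37*v(p(6, 3), 2) = -2/3 - 37*(1 - 2)/(2*2) = -2*1/3 - 37*(-1)/(2*2) = -2/3 - 37*(-1/4) = -2/3 + 37/4 = 103/12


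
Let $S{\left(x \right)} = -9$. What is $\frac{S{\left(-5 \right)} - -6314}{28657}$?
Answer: $\frac{6305}{28657} \approx 0.22002$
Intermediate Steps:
$\frac{S{\left(-5 \right)} - -6314}{28657} = \frac{-9 - -6314}{28657} = \left(-9 + 6314\right) \frac{1}{28657} = 6305 \cdot \frac{1}{28657} = \frac{6305}{28657}$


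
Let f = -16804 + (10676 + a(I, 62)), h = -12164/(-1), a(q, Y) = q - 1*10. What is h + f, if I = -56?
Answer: 5970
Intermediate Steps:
a(q, Y) = -10 + q (a(q, Y) = q - 10 = -10 + q)
h = 12164 (h = -12164*(-1) = 12164)
f = -6194 (f = -16804 + (10676 + (-10 - 56)) = -16804 + (10676 - 66) = -16804 + 10610 = -6194)
h + f = 12164 - 6194 = 5970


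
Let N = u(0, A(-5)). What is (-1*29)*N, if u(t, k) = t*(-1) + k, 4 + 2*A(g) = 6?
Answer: -29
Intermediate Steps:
A(g) = 1 (A(g) = -2 + (½)*6 = -2 + 3 = 1)
u(t, k) = k - t (u(t, k) = -t + k = k - t)
N = 1 (N = 1 - 1*0 = 1 + 0 = 1)
(-1*29)*N = -1*29*1 = -29*1 = -29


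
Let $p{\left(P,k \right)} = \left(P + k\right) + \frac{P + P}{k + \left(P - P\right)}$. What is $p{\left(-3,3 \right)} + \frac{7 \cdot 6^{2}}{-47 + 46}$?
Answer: $-254$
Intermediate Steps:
$p{\left(P,k \right)} = P + k + \frac{2 P}{k}$ ($p{\left(P,k \right)} = \left(P + k\right) + \frac{2 P}{k + 0} = \left(P + k\right) + \frac{2 P}{k} = P + k + \frac{2 P}{k}$)
$p{\left(-3,3 \right)} + \frac{7 \cdot 6^{2}}{-47 + 46} = \left(-3 + 3 + 2 \left(-3\right) \frac{1}{3}\right) + \frac{7 \cdot 6^{2}}{-47 + 46} = \left(-3 + 3 + 2 \left(-3\right) \frac{1}{3}\right) + \frac{7 \cdot 36}{-1} = \left(-3 + 3 - 2\right) - 252 = -2 - 252 = -254$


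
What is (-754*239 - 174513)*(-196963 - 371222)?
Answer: 201546015015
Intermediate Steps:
(-754*239 - 174513)*(-196963 - 371222) = (-180206 - 174513)*(-568185) = -354719*(-568185) = 201546015015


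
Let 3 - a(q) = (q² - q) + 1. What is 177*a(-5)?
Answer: -4956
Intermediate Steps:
a(q) = 2 + q - q² (a(q) = 3 - ((q² - q) + 1) = 3 - (1 + q² - q) = 3 + (-1 + q - q²) = 2 + q - q²)
177*a(-5) = 177*(2 - 5 - 1*(-5)²) = 177*(2 - 5 - 1*25) = 177*(2 - 5 - 25) = 177*(-28) = -4956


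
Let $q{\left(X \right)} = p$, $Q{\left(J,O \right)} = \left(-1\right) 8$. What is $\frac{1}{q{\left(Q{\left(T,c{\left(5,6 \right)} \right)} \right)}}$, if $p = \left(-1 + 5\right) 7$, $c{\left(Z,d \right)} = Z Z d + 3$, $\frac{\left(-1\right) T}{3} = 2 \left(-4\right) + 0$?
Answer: $\frac{1}{28} \approx 0.035714$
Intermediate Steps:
$T = 24$ ($T = - 3 \left(2 \left(-4\right) + 0\right) = - 3 \left(-8 + 0\right) = \left(-3\right) \left(-8\right) = 24$)
$c{\left(Z,d \right)} = 3 + d Z^{2}$ ($c{\left(Z,d \right)} = Z^{2} d + 3 = d Z^{2} + 3 = 3 + d Z^{2}$)
$p = 28$ ($p = 4 \cdot 7 = 28$)
$Q{\left(J,O \right)} = -8$
$q{\left(X \right)} = 28$
$\frac{1}{q{\left(Q{\left(T,c{\left(5,6 \right)} \right)} \right)}} = \frac{1}{28}$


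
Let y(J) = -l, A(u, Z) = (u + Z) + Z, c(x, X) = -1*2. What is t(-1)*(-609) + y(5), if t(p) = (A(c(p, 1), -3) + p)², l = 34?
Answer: -49363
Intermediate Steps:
c(x, X) = -2
A(u, Z) = u + 2*Z (A(u, Z) = (Z + u) + Z = u + 2*Z)
t(p) = (-8 + p)² (t(p) = ((-2 + 2*(-3)) + p)² = ((-2 - 6) + p)² = (-8 + p)²)
y(J) = -34 (y(J) = -1*34 = -34)
t(-1)*(-609) + y(5) = (-8 - 1)²*(-609) - 34 = (-9)²*(-609) - 34 = 81*(-609) - 34 = -49329 - 34 = -49363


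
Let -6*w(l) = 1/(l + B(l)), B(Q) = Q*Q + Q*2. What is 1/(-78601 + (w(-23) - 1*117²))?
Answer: -2760/254720401 ≈ -1.0835e-5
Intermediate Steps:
B(Q) = Q² + 2*Q
w(l) = -1/(6*(l + l*(2 + l)))
1/(-78601 + (w(-23) - 1*117²)) = 1/(-78601 + (-⅙/(-23*(3 - 23)) - 1*117²)) = 1/(-78601 + (-⅙*(-1/23)/(-20) - 1*13689)) = 1/(-78601 + (-⅙*(-1/23)*(-1/20) - 13689)) = 1/(-78601 + (-1/2760 - 13689)) = 1/(-78601 - 37781641/2760) = 1/(-254720401/2760) = -2760/254720401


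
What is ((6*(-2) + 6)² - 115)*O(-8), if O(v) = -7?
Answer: 553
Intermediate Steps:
((6*(-2) + 6)² - 115)*O(-8) = ((6*(-2) + 6)² - 115)*(-7) = ((-12 + 6)² - 115)*(-7) = ((-6)² - 115)*(-7) = (36 - 115)*(-7) = -79*(-7) = 553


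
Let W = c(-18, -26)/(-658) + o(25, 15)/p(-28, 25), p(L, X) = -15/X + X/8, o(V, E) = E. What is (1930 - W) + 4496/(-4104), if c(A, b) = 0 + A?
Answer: 32779293395/17046477 ≈ 1922.9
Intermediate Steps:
c(A, b) = A
p(L, X) = -15/X + X/8 (p(L, X) = -15/X + X*(1/8) = -15/X + X/8)
W = 198309/33229 (W = -18/(-658) + 15/(-15/25 + (1/8)*25) = -18*(-1/658) + 15/(-15*1/25 + 25/8) = 9/329 + 15/(-3/5 + 25/8) = 9/329 + 15/(101/40) = 9/329 + 15*(40/101) = 9/329 + 600/101 = 198309/33229 ≈ 5.9679)
(1930 - W) + 4496/(-4104) = (1930 - 1*198309/33229) + 4496/(-4104) = (1930 - 198309/33229) + 4496*(-1/4104) = 63933661/33229 - 562/513 = 32779293395/17046477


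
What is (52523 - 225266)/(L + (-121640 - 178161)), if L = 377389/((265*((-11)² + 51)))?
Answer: 7873625940/13664552191 ≈ 0.57621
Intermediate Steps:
L = 377389/45580 (L = 377389/((265*(121 + 51))) = 377389/((265*172)) = 377389/45580 ≈ 8.2797)
(52523 - 225266)/(L + (-121640 - 178161)) = (52523 - 225266)/(377389/45580 + (-121640 - 178161)) = -172743/(377389/45580 - 299801) = -172743/(-13664552191/45580) = -172743*(-45580/13664552191) = 7873625940/13664552191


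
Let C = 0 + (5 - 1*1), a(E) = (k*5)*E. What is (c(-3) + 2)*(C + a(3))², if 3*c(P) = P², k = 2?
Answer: 5780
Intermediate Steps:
a(E) = 10*E (a(E) = (2*5)*E = 10*E)
c(P) = P²/3
C = 4 (C = 0 + (5 - 1) = 0 + 4 = 4)
(c(-3) + 2)*(C + a(3))² = ((⅓)*(-3)² + 2)*(4 + 10*3)² = ((⅓)*9 + 2)*(4 + 30)² = (3 + 2)*34² = 5*1156 = 5780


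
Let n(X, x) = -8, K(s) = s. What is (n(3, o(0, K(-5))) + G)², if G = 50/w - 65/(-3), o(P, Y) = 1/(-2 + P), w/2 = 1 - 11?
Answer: 4489/36 ≈ 124.69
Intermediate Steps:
w = -20 (w = 2*(1 - 11) = 2*(-10) = -20)
G = 115/6 (G = 50/(-20) - 65/(-3) = 50*(-1/20) - 65*(-⅓) = -5/2 + 65/3 = 115/6 ≈ 19.167)
(n(3, o(0, K(-5))) + G)² = (-8 + 115/6)² = (67/6)² = 4489/36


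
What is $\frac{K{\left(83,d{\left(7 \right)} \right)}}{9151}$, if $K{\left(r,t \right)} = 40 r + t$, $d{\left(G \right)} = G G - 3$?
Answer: $\frac{3366}{9151} \approx 0.36783$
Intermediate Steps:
$d{\left(G \right)} = -3 + G^{2}$ ($d{\left(G \right)} = G^{2} - 3 = -3 + G^{2}$)
$K{\left(r,t \right)} = t + 40 r$
$\frac{K{\left(83,d{\left(7 \right)} \right)}}{9151} = \frac{\left(-3 + 7^{2}\right) + 40 \cdot 83}{9151} = \left(\left(-3 + 49\right) + 3320\right) \frac{1}{9151} = \left(46 + 3320\right) \frac{1}{9151} = 3366 \cdot \frac{1}{9151} = \frac{3366}{9151}$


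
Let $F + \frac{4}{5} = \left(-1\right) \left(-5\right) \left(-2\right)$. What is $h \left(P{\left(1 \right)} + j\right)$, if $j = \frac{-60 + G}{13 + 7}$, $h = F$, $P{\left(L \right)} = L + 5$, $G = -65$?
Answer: $\frac{27}{10} \approx 2.7$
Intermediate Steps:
$P{\left(L \right)} = 5 + L$
$F = - \frac{54}{5}$ ($F = - \frac{4}{5} + \left(-1\right) \left(-5\right) \left(-2\right) = - \frac{4}{5} + 5 \left(-2\right) = - \frac{4}{5} - 10 = - \frac{54}{5} \approx -10.8$)
$h = - \frac{54}{5} \approx -10.8$
$j = - \frac{25}{4}$ ($j = \frac{-60 - 65}{13 + 7} = - \frac{125}{20} = \left(-125\right) \frac{1}{20} = - \frac{25}{4} \approx -6.25$)
$h \left(P{\left(1 \right)} + j\right) = - \frac{54 \left(\left(5 + 1\right) - \frac{25}{4}\right)}{5} = - \frac{54 \left(6 - \frac{25}{4}\right)}{5} = \left(- \frac{54}{5}\right) \left(- \frac{1}{4}\right) = \frac{27}{10}$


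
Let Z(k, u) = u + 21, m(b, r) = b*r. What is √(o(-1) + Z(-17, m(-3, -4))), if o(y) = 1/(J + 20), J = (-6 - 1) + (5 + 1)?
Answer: 2*√2983/19 ≈ 5.7491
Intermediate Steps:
J = -1 (J = -7 + 6 = -1)
Z(k, u) = 21 + u
o(y) = 1/19 (o(y) = 1/(-1 + 20) = 1/19)
√(o(-1) + Z(-17, m(-3, -4))) = √(1/19 + (21 - 3*(-4))) = √(1/19 + (21 + 12)) = √(1/19 + 33) = √(628/19) = 2*√2983/19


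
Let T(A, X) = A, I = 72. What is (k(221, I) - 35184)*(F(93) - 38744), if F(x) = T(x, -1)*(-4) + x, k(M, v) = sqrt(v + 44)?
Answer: 1372985232 - 78046*sqrt(29) ≈ 1.3726e+9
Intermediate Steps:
k(M, v) = sqrt(44 + v)
F(x) = -3*x (F(x) = x*(-4) + x = -4*x + x = -3*x)
(k(221, I) - 35184)*(F(93) - 38744) = (sqrt(44 + 72) - 35184)*(-3*93 - 38744) = (sqrt(116) - 35184)*(-279 - 38744) = (2*sqrt(29) - 35184)*(-39023) = (-35184 + 2*sqrt(29))*(-39023) = 1372985232 - 78046*sqrt(29)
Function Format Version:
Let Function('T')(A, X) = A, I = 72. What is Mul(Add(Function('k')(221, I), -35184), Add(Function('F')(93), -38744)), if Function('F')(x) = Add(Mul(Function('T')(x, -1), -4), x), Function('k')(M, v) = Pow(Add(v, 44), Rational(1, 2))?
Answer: Add(1372985232, Mul(-78046, Pow(29, Rational(1, 2)))) ≈ 1.3726e+9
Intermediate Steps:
Function('k')(M, v) = Pow(Add(44, v), Rational(1, 2))
Function('F')(x) = Mul(-3, x) (Function('F')(x) = Add(Mul(x, -4), x) = Add(Mul(-4, x), x) = Mul(-3, x))
Mul(Add(Function('k')(221, I), -35184), Add(Function('F')(93), -38744)) = Mul(Add(Pow(Add(44, 72), Rational(1, 2)), -35184), Add(Mul(-3, 93), -38744)) = Mul(Add(Pow(116, Rational(1, 2)), -35184), Add(-279, -38744)) = Mul(Add(Mul(2, Pow(29, Rational(1, 2))), -35184), -39023) = Mul(Add(-35184, Mul(2, Pow(29, Rational(1, 2)))), -39023) = Add(1372985232, Mul(-78046, Pow(29, Rational(1, 2))))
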